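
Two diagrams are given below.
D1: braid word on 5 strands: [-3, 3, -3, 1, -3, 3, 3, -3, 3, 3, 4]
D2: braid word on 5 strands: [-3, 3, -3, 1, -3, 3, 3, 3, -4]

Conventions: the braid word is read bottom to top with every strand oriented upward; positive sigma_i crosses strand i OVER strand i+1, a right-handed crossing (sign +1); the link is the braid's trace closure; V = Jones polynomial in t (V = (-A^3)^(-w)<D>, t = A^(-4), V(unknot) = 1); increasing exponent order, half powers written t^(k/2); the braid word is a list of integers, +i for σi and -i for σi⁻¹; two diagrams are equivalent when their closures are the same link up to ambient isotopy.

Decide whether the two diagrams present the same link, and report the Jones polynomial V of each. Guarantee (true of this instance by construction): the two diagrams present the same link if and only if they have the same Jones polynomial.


equivalent: yes
V(D1) = -t^(-1/2) - t^(1/2)  (w +3, c 11, <D> = A^7 + A^11)
V(D2) = -t^(-1/2) - t^(1/2)  (w +1, c 9, <D> = A + A^5)
why: D2 (9 crossings) and D1 (11) are Markov-related braid presentations


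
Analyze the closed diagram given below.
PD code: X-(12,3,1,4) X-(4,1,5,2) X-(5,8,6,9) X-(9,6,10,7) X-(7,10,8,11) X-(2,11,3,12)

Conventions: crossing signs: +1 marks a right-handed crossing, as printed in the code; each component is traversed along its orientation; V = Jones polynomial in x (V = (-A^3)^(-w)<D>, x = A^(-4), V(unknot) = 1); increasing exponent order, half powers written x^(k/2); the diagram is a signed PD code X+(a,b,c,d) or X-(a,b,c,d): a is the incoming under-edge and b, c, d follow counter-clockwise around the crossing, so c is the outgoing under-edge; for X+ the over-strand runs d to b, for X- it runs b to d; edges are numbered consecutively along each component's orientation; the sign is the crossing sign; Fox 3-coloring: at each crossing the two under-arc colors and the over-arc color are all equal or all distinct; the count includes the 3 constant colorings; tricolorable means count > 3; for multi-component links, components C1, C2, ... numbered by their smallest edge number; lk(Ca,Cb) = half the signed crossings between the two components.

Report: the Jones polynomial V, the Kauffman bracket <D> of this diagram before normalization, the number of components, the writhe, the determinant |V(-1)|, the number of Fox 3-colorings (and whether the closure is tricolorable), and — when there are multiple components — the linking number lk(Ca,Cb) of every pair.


Jones polynomial: V(x) = x^-8 - 2x^-7 + x^-6 - 2x^-5 + 2x^-4 + x^-2
<D> = A^-10 + 2A^-2 - 2A^2 + A^6 - 2A^10 + A^14; writhe -6
components 1, writhe -6 (6 crossings)
3-colorings: 27 of 3^6, det 9 — tricolorable
note: w = -6 shifts under R1 moves; the (-A^3)^(6) factor cancels that in V


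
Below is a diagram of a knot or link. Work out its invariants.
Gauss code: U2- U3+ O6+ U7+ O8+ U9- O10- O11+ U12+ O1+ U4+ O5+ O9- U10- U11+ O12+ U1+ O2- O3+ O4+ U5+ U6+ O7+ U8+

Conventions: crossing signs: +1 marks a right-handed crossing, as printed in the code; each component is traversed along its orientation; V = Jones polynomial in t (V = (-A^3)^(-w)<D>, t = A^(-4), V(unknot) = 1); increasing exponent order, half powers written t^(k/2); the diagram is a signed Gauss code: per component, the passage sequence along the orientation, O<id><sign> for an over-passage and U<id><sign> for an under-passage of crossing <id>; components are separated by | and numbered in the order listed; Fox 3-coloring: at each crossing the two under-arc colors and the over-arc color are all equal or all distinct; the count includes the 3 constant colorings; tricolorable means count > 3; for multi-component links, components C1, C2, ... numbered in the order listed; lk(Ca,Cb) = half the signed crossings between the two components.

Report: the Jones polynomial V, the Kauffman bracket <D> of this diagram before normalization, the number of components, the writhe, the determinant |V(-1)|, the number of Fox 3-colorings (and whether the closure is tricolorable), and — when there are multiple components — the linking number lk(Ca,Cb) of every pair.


V(t) = t^2 + 2t^4 - 2t^5 + t^6 - 2t^7 + t^8
bracket: A^-14 - 2A^-10 + A^-6 - 2A^-2 + 2A^2 + A^10, w = +6
1 component, writhe +6, over 12 crossings
det 9, colorings 27 of 3^12 — tricolorable
observation: det 9 = |V(-1)|; divisible by 3, so tricolorable


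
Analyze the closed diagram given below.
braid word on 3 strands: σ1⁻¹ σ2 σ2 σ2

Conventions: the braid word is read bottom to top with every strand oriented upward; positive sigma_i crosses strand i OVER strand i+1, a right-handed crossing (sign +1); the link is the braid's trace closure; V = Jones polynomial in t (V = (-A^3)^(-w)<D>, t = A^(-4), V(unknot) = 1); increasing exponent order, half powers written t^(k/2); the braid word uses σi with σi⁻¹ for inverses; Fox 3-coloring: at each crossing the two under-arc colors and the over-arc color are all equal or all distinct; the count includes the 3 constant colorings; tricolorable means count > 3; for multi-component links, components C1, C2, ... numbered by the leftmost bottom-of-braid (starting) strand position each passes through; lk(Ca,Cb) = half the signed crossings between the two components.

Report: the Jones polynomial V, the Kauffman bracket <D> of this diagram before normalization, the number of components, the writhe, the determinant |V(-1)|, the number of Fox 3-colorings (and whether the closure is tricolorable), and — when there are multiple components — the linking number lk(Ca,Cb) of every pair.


V(t) = t + t^3 - t^4
bracket: -A^-10 + A^-6 + A^2, w = +2
1 component, writhe +2, over 4 crossings
det 3, colorings 9 of 3^4 — tricolorable
observation: w = +2 (over 4 crossings) is diagram-only; (-A^3)^(-2) removes it from V


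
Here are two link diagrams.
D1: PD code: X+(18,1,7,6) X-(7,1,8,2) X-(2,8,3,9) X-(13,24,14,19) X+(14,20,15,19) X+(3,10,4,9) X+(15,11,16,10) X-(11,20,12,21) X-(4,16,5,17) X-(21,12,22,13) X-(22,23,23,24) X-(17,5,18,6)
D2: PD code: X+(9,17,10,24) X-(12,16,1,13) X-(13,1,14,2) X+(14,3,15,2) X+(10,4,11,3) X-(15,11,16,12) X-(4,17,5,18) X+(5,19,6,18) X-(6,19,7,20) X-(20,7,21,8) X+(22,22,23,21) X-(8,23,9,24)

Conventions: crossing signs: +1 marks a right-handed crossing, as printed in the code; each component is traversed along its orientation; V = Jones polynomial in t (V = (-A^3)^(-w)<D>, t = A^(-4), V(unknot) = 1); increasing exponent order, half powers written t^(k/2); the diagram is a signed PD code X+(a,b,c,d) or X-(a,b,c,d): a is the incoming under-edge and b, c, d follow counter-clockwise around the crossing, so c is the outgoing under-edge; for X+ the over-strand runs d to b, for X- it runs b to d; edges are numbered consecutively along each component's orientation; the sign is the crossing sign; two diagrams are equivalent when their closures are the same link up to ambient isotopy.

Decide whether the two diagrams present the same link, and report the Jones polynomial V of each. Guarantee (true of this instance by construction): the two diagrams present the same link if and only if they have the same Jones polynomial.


equivalent: yes
V(D1) = t^-5 + 2t^-3 + t^-1  (w -4, c 12, <D> = A^-8 + 2 + A^8)
D2 (bracket A^-2 + 2A^6 + A^14; 12 crossings at w = -2): V = t^-5 + 2t^-3 + t^-1
why: from 12 to 12 crossings by R-moves: one link, two diagrams


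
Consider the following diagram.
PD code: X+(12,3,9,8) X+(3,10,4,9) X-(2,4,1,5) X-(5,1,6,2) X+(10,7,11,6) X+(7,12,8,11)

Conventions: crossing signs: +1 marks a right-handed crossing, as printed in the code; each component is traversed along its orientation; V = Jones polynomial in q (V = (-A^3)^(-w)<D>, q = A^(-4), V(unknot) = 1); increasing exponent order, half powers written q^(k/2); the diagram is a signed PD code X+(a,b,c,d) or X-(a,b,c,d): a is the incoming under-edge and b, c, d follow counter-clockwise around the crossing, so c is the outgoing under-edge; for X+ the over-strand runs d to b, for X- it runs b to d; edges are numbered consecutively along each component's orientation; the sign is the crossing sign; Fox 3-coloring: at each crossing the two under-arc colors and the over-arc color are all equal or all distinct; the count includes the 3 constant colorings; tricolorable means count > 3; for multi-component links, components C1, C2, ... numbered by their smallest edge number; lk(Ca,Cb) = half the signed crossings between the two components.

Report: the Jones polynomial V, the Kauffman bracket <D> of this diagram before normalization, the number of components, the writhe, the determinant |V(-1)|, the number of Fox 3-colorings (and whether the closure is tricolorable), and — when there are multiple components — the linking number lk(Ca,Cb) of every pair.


V(q) = q^-1 + 2q - q^2 + 2q^3 - q^4 + q^5
bracket: A^-14 - A^-10 + 2A^-6 - A^-2 + 2A^2 + A^10, w = +2
3 components, writhe +2, over 6 crossings
lk(C1,C2) = -1
linking number lk(C1,C3) = 0
lk(C2,C3): +2
det 8, colorings 3 of 3^6 — not tricolorable
observation: span 6 respects span(V) <= c + mu - 1 = 8 for this 3-component diagram


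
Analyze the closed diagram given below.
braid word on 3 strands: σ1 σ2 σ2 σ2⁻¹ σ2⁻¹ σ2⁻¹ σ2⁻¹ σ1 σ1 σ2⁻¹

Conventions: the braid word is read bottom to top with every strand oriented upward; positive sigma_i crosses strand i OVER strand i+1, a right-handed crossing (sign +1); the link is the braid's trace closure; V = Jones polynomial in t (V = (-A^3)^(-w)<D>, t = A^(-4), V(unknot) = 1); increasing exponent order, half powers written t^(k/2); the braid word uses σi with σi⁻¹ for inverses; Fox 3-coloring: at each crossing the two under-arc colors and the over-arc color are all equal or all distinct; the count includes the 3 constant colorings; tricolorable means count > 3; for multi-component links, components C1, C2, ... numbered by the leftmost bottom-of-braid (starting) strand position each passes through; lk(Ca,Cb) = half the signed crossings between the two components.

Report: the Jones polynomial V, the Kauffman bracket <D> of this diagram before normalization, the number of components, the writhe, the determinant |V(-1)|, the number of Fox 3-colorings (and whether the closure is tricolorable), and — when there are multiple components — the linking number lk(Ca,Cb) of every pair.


Jones polynomial: V(t) = -t^-3 + 2t^-2 - 2t^-1 + 3 - 2t + 2t^2 - t^3
<D> = -A^-12 + 2A^-8 - 2A^-4 + 3 - 2A^4 + 2A^8 - A^12; writhe 0
components 1, writhe 0 (10 crossings)
3-colorings: 3 of 3^10, det 13 — not tricolorable
note: palindromic: swapping t for 1/t fixes V


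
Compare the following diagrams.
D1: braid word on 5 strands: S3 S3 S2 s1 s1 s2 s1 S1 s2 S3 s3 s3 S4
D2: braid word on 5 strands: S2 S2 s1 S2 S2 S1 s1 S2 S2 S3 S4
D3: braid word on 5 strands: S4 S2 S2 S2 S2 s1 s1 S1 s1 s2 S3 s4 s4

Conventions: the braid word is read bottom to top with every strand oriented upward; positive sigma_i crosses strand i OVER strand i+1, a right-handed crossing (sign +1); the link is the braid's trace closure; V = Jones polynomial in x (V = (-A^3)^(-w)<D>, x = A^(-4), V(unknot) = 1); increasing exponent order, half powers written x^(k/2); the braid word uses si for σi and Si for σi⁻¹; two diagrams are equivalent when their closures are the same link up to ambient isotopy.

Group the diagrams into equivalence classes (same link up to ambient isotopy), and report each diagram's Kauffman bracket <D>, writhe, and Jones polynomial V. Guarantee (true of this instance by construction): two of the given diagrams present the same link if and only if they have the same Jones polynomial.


grouping into links: {D1} | {D2} | {D3}
V(D1) = -x^(1/2) - x^(5/2)  (w +1, c 13, <D> = A^-7 + A)
V(D2) = -x^(-17/2) + x^(-15/2) - x^(-13/2) + x^(-11/2) - x^(-9/2) - x^(-5/2)  (w -7, c 11, <D> = A^-11 + A^-3 - A + A^5 - A^9 + A^13)
V(D3) = x^(-7/2) - x^(-5/2) + x^(-3/2) - 2x^(-1/2) - x^(3/2)  [13 crossings, <D> = A^-9 + 2A^-1 - A^3 + A^7 - A^11, w = -1]
why: V(x) takes 3 values over 3 diagrams, fixing the grouping


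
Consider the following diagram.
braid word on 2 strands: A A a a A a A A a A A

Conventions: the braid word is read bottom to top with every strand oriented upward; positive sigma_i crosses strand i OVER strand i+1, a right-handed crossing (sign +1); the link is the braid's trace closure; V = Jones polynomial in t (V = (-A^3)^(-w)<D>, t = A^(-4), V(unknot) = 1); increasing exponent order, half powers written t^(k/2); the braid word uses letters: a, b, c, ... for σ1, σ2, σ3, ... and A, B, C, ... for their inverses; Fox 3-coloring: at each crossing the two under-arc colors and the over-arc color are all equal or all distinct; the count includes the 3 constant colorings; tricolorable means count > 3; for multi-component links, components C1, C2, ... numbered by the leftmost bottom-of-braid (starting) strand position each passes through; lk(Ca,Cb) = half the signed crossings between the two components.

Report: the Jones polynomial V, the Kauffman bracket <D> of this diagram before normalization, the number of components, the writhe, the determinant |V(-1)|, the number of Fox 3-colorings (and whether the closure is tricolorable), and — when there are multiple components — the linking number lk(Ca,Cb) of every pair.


Jones polynomial: V(t) = -t^-4 + t^-3 + t^-1
<D> = -A^-5 - A^3 + A^7; writhe -3
components 1, writhe -3 (11 crossings)
3-colorings: 9 of 3^11, det 3 — tricolorable
note: the span of V is 3, forcing >= 3 crossings in any diagram


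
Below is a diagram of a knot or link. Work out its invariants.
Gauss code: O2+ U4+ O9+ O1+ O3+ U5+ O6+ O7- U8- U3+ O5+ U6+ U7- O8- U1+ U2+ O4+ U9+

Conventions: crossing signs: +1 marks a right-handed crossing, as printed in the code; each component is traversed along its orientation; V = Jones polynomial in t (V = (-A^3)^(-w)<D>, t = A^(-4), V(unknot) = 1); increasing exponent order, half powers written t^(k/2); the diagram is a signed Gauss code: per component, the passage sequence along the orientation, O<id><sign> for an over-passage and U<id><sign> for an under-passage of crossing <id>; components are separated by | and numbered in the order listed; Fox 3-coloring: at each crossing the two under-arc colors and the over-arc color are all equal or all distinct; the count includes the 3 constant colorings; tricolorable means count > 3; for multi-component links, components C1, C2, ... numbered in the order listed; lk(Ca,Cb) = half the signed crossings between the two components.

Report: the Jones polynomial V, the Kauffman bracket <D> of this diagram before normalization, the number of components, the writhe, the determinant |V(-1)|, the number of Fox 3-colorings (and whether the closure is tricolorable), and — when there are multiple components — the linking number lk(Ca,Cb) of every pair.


Jones polynomial: V(t) = t + t^3 - t^4
<D> = A^-1 - A^3 - A^11; writhe +5
components 1, writhe +5 (9 crossings)
3-colorings: 9 of 3^9, det 3 — tricolorable
note: w = +5 (over 9 crossings) is diagram-only; (-A^3)^(-5) removes it from V


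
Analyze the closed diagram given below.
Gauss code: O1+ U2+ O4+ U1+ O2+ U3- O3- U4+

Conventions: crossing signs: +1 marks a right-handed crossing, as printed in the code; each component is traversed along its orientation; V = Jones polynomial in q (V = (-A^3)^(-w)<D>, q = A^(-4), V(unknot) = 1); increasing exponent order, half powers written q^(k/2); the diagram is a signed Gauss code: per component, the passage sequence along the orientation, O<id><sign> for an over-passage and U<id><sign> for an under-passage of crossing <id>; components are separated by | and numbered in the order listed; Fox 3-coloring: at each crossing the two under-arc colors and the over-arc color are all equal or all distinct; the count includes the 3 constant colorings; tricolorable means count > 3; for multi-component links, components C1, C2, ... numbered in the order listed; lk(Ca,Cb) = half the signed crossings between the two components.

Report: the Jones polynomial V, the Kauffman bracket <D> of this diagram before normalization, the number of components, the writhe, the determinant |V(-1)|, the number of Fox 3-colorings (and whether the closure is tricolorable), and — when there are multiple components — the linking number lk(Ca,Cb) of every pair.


V = q + q^3 - q^4
<D> = -A^-10 + A^-6 + A^2 (w = +2)
1 component over 4 crossings, w = +2
9 Fox colorings among 3^4, |V(-1)| = 3: tricolorable
why: |V(-1)| = 3: so tricolorable, since 3 divides 3


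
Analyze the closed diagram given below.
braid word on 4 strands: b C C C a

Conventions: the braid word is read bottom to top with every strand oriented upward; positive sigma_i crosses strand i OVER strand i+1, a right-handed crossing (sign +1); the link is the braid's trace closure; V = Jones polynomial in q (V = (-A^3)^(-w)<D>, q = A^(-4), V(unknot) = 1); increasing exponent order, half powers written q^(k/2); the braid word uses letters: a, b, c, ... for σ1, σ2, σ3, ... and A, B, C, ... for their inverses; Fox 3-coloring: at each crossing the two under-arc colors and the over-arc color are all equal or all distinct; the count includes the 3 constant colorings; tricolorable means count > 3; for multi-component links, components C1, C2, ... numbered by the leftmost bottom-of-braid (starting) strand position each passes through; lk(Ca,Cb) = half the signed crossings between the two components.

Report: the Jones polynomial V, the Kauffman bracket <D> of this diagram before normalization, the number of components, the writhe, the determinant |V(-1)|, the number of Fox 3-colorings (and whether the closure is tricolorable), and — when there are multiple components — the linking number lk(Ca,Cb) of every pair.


V = -q^-4 + q^-3 + q^-1
<D> = -A - A^9 + A^13 (w = -1)
1 component over 5 crossings, w = -1
9 Fox colorings among 3^5, |V(-1)| = 3: tricolorable
why: V spans 3 powers of q: at least 3 crossings in any diagram


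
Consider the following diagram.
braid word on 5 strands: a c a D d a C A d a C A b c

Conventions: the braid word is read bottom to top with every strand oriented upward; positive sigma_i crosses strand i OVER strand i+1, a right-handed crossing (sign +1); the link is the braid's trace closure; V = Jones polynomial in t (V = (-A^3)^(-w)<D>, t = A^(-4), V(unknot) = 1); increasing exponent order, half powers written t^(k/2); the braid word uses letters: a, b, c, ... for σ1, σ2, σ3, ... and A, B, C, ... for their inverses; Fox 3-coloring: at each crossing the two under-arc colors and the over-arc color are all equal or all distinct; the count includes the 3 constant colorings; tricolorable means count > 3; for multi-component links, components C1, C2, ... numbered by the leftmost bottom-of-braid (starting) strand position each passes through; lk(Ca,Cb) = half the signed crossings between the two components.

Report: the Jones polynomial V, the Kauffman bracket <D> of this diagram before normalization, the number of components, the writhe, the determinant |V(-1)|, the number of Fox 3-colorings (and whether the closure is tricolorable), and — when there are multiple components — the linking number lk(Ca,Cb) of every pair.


Jones polynomial: V(t) = 1 + t + t^2 + t^3
<D> = 1 + A^4 + A^8 + A^12; writhe +4
components 3, writhe +4 (14 crossings)
linking number lk(C1,C2) = +1
lk(C1,C3): 0
lk(C2,C3) = 0
3-colorings: 9 of 3^14, det 0 — tricolorable
note: the 3 component pairs carry total linking +1


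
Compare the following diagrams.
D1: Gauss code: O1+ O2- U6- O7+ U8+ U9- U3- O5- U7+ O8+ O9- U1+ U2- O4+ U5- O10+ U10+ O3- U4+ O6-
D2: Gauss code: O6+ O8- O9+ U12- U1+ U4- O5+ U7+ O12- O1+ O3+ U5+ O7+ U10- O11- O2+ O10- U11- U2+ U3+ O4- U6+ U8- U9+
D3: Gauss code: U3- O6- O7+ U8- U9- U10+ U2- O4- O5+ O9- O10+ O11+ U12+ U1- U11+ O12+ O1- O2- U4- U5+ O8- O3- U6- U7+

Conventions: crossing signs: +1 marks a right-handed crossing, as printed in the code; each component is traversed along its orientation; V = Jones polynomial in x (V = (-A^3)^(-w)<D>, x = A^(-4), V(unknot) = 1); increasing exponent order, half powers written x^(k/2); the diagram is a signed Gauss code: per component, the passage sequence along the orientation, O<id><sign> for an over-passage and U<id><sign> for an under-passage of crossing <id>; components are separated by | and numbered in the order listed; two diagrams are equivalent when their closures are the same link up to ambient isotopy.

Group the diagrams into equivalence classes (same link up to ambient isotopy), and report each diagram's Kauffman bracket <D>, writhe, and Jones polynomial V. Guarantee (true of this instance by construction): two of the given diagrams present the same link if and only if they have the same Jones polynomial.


equivalence classes: {D1} | {D2} | {D3}
D1 (bracket A^-8 - A^-4 + 1 - A^4 + A^8; 10 crossings at w = 0): V = x^-2 - x^-1 + 1 - x + x^2
V(D2) = x + x^3 - x^4  (w +2, c 12, <D> = -A^-10 + A^-6 + A^2)
D3 (bracket A^-6; 12 crossings at w = -2): V = 1
key observation: 3 classes among 3 diagrams; unequal V(x) rules out equality


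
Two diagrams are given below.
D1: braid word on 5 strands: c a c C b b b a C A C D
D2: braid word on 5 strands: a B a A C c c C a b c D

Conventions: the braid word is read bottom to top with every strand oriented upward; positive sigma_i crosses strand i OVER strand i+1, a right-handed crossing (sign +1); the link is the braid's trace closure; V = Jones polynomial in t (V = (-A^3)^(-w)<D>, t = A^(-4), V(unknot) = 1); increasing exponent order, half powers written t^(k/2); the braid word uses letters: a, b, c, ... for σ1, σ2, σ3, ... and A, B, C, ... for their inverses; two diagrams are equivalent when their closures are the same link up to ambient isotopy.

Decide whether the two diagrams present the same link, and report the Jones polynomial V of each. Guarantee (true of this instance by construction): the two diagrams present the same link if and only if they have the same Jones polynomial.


equivalent: no
V(D1) = t + t^3 - t^4  (w +2, c 12, <D> = -A^-10 + A^-6 + A^2)
V(D2) = 1  (w +2, c 12, <D> = A^6)
why: V(t) takes 2 values over 2 diagrams, fixing the grouping


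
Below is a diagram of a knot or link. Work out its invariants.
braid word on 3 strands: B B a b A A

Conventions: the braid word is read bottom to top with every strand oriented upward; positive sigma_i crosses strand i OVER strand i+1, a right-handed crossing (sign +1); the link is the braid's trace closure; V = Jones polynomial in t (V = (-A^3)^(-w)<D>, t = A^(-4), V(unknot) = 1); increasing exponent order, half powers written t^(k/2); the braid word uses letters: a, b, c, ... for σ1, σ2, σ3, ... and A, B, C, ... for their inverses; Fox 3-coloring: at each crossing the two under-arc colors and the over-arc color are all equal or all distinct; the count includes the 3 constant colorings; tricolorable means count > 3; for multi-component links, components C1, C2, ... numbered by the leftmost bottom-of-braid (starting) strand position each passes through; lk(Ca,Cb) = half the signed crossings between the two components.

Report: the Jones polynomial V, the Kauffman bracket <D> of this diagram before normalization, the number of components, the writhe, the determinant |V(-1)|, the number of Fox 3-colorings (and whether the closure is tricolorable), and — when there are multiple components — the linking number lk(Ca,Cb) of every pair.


Jones polynomial: V(t) = -t^-4 + t^-3 + t^-1
<D> = A^-2 + A^6 - A^10; writhe -2
components 1, writhe -2 (6 crossings)
3-colorings: 9 of 3^6, det 3 — tricolorable
note: the span of V is 3, forcing >= 3 crossings in any diagram


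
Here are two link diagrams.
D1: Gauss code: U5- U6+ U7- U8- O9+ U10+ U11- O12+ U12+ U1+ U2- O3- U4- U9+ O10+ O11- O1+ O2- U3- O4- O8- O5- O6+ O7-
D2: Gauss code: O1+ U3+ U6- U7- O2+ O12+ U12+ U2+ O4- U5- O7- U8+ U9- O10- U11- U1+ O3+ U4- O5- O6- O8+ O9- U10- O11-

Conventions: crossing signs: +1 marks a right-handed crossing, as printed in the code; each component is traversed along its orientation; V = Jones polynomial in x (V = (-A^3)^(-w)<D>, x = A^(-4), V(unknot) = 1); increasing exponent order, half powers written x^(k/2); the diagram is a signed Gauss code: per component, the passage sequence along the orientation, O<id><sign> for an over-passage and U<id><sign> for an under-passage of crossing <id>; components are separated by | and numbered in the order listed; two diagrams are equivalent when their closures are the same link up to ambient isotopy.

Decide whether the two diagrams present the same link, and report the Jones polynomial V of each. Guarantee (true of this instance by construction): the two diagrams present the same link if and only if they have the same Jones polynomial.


equivalent: no
V(D1) = 1  (w -2, c 12, <D> = A^-6)
V(D2) = -x^-4 + x^-3 + x^-1  (w -2, c 12, <D> = A^-2 + A^6 - A^10)
why: 2 values of V(x) split the 2 diagrams


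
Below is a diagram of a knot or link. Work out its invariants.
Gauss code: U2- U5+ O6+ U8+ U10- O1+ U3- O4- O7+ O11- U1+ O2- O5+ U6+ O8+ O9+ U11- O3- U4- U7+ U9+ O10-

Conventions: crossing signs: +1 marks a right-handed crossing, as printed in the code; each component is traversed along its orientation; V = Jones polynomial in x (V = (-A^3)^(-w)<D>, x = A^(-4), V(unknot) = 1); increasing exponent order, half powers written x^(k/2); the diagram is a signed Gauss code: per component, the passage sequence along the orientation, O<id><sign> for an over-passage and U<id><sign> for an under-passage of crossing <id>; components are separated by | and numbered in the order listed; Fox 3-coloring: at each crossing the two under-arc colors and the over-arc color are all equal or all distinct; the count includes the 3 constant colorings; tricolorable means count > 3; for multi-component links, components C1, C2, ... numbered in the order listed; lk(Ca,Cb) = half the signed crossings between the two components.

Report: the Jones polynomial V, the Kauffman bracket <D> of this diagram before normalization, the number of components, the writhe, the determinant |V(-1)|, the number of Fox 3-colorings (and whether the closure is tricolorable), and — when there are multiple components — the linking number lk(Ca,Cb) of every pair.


V = x^-2 - x^-1 + 2 - 2x + x^2 - x^3 + x^4
<D> = -A^-13 + A^-9 - A^-5 + 2A^-1 - 2A^3 + A^7 - A^11 (w = +1)
1 component over 11 crossings, w = +1
9 Fox colorings among 3^11, |V(-1)| = 9: tricolorable
why: |V(-1)| = 9: so tricolorable, since 3 divides 9


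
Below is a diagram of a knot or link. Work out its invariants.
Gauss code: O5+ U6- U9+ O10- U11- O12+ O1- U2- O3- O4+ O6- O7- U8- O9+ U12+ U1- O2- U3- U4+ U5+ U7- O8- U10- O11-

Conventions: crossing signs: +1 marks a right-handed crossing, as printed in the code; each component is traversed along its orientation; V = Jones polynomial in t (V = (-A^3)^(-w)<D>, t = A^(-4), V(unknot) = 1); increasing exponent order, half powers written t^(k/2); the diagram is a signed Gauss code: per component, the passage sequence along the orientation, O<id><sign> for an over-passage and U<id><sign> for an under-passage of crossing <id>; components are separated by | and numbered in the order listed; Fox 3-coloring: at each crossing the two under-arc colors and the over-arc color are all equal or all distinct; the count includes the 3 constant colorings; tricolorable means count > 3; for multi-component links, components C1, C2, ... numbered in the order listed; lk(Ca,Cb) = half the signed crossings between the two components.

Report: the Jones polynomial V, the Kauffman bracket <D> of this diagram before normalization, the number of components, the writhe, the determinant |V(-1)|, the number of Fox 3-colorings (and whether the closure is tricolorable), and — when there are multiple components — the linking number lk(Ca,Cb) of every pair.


V(t) = t^-7 - 2t^-6 + 2t^-5 - 3t^-4 + 3t^-3 - 2t^-2 + 2t^-1
bracket: 2A^-8 - 2A^-4 + 3 - 3A^4 + 2A^8 - 2A^12 + A^16, w = -4
1 component, writhe -4, over 12 crossings
det 15, colorings 9 of 3^12 — tricolorable
observation: V spans 6 powers of t: at least 6 crossings in any diagram


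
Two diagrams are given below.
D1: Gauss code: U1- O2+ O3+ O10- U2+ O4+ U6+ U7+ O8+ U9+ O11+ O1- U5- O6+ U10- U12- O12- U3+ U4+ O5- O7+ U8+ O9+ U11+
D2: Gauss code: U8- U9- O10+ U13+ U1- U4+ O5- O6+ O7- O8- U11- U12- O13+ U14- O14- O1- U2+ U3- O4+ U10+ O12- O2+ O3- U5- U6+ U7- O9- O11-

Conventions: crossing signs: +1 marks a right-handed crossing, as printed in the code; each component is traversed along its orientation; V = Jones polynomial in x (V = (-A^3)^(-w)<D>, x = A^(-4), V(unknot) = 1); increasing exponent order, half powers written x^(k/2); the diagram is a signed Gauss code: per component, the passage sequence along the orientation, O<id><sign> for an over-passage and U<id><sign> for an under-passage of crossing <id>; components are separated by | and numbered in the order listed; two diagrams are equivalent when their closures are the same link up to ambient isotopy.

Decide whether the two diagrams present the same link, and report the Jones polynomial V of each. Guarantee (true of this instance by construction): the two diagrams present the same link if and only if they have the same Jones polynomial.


equivalent: no
D1 (bracket -A^-12 + A^-8 - A^-4 + 2 - A^4 + A^8; 12 crossings at w = +4): V = x - x^2 + 2x^3 - x^4 + x^5 - x^6
V(D2) = x^-5 - 2x^-4 + 2x^-3 - 2x^-2 + 2x^-1 - 1 + x  [14 crossings, <D> = A^-16 - A^-12 + 2A^-8 - 2A^-4 + 2 - 2A^4 + A^8, w = -4]
observation: comparing 2 Jones polynomials yields 2 groups


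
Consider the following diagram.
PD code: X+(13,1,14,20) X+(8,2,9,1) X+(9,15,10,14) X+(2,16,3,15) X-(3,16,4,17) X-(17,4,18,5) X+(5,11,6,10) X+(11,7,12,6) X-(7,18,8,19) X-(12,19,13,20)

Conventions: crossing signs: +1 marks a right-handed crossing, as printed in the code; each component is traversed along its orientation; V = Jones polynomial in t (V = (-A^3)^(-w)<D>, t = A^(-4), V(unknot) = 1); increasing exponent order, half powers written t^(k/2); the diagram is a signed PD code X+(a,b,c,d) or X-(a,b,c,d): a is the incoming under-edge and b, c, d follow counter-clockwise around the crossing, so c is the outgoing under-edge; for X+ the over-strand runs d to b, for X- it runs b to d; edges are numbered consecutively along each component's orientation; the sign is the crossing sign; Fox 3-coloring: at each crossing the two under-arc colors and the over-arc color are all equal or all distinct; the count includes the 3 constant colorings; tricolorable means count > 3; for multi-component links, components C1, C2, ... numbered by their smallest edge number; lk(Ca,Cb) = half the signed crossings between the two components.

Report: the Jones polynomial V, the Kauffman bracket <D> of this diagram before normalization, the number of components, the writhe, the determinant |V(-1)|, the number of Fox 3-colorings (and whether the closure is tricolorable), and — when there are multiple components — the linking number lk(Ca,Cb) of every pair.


Jones polynomial: V(t) = t + t^3 - t^4
<D> = -A^-10 + A^-6 + A^2; writhe +2
components 1, writhe +2 (10 crossings)
3-colorings: 9 of 3^10, det 3 — tricolorable
note: V spans 3 powers of t: at least 3 crossings in any diagram


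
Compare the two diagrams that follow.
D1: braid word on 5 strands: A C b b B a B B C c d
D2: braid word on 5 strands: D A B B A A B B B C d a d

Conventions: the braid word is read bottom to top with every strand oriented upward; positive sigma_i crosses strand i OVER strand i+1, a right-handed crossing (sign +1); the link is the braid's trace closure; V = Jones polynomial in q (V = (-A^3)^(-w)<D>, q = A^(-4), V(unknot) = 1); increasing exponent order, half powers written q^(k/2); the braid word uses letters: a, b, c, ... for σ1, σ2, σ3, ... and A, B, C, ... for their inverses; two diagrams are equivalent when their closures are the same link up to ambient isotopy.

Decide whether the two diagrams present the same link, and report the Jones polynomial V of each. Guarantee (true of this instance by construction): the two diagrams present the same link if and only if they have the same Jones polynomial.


same link: no
V(D1) = -q^(-5/2) - q^(-1/2)  [11 crossings, <D> = A^-1 + A^7, w = -1]
D2 (bracket A^-11 + 2A^-3 - A + 2A^5 - 2A^9 + A^13 - A^17; 13 crossings at w = -7): V = q^(-19/2) - q^(-17/2) + 2q^(-15/2) - 2q^(-13/2) + q^(-11/2) - 2q^(-9/2) - q^(-5/2)
note: 2 values of V(q) split the 2 diagrams


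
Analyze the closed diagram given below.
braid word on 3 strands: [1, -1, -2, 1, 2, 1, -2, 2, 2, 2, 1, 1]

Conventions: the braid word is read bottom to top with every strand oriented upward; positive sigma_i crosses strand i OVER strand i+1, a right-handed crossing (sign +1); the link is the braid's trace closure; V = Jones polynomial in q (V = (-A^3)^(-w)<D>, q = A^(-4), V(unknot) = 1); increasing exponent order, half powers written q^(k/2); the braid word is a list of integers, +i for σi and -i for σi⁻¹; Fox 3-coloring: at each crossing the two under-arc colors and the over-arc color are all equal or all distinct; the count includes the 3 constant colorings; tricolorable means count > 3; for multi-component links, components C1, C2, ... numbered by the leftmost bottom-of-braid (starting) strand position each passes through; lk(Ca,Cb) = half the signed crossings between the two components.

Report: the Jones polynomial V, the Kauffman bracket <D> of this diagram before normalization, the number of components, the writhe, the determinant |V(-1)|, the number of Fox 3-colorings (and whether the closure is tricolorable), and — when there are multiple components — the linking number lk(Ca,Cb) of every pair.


V = q^2 + 2q^4 - 2q^5 + q^6 - 2q^7 + q^8
<D> = A^-14 - 2A^-10 + A^-6 - 2A^-2 + 2A^2 + A^10 (w = +6)
1 component over 12 crossings, w = +6
27 Fox colorings among 3^12, |V(-1)| = 9: tricolorable
why: the span of V is 6, forcing >= 6 crossings in any diagram


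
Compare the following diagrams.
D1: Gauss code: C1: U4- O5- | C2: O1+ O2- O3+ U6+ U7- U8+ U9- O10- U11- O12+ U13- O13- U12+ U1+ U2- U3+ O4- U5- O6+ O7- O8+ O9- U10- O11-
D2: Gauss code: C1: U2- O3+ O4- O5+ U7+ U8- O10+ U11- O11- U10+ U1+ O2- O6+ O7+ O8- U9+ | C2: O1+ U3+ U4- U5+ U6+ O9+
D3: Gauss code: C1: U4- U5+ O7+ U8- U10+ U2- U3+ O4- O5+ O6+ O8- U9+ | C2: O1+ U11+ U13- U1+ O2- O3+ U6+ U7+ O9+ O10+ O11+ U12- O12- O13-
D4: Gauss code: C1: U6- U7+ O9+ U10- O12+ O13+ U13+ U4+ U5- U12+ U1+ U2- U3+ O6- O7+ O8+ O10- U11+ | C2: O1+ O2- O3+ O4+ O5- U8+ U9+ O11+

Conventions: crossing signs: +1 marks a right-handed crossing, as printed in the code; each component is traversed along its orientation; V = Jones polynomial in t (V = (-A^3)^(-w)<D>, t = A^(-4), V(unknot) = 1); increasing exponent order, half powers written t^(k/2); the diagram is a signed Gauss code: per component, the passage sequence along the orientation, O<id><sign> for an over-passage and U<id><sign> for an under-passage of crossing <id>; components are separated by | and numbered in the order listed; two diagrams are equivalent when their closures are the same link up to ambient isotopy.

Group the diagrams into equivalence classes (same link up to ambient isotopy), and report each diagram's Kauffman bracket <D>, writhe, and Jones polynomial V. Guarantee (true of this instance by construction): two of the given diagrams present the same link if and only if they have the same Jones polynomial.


grouping into links: {D1} | {D2, D3, D4}
V(D1) = -t^(-5/2) - t^(-1/2)  (w -3, c 13, <D> = A^-7 + A)
V(D2) = -t^(1/2) + t^(3/2) - t^(5/2) - t^(9/2)  [11 crossings, <D> = A^-9 + A^-1 - A^3 + A^7, w = +3]
V(D3) = -t^(1/2) + t^(3/2) - t^(5/2) - t^(9/2)  (w +3, c 13, <D> = A^-9 + A^-1 - A^3 + A^7)
D4 (bracket A^-3 + A^5 - A^9 + A^13; 13 crossings at w = +5): V = -t^(1/2) + t^(3/2) - t^(5/2) - t^(9/2)
key observation: 2 values of V(t) split the 4 diagrams


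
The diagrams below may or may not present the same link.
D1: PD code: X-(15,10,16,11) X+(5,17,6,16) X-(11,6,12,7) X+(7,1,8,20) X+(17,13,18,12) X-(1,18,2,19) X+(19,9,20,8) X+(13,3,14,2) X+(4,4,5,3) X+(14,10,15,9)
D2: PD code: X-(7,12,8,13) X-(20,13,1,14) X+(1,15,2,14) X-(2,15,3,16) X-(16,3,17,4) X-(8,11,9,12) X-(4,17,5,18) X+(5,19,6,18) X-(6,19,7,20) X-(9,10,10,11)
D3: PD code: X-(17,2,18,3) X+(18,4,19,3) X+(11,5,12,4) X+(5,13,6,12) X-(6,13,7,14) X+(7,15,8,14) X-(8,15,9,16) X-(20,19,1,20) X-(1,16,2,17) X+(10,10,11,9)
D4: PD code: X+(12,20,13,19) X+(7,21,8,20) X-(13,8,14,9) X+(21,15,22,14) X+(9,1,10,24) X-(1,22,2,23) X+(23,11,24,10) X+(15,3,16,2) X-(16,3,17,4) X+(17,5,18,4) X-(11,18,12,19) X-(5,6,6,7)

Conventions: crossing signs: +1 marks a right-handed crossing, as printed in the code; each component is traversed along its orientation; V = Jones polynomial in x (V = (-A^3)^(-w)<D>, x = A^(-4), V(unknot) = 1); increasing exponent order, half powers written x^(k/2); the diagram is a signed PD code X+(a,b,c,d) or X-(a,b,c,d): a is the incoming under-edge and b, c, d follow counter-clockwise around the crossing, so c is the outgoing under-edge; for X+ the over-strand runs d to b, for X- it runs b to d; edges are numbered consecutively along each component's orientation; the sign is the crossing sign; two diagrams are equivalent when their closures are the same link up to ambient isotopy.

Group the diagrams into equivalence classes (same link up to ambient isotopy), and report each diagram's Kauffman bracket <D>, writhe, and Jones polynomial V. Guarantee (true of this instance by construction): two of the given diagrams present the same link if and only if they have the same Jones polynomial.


grouping into links: {D1, D4} | {D2} | {D3}
V(D1) = x^-1 - 2 + 3x - 3x^2 + 4x^3 - 3x^4 + 2x^5 - x^6  (w +4, c 10, <D> = -A^-12 + 2A^-8 - 3A^-4 + 4 - 3A^4 + 3A^8 - 2A^12 + A^16)
V(D2) = -x^-4 + x^-3 + x^-1  (w -6, c 10, <D> = A^-14 + A^-6 - A^-2)
V(D3) = 1  [10 crossings, <D> = 1, w = 0]
D4 (bracket -A^-18 + 2A^-14 - 3A^-10 + 4A^-6 - 3A^-2 + 3A^2 - 2A^6 + A^10; 12 crossings at w = +2): V = x^-1 - 2 + 3x - 3x^2 + 4x^3 - 3x^4 + 2x^5 - x^6
key observation: comparing 4 Jones polynomials yields 3 groups


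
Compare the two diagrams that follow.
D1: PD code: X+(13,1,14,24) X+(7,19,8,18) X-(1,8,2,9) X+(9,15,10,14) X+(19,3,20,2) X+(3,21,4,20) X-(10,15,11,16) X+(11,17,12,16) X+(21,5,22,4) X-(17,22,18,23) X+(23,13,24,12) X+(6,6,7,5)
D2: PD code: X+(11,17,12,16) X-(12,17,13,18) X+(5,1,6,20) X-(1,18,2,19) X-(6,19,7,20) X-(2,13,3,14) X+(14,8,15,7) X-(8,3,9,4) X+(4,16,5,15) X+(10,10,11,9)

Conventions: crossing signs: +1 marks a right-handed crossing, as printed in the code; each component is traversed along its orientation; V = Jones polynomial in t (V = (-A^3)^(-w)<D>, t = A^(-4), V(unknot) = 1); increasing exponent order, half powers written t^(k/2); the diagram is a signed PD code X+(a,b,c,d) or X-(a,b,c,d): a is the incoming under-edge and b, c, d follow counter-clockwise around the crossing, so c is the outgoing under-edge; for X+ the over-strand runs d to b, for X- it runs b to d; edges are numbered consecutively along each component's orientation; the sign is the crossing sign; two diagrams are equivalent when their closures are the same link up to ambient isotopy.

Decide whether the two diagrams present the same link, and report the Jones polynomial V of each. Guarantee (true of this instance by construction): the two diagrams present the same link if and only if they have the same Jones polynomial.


same link: no
V(D1) = 1 - 2t + 4t^2 - 5t^3 + 7t^4 - 7t^5 + 6t^6 - 5t^7 + 3t^8 - t^9  [12 crossings, <D> = -A^-18 + 3A^-14 - 5A^-10 + 6A^-6 - 7A^-2 + 7A^2 - 5A^6 + 4A^10 - 2A^14 + A^18, w = +6]
V(D2) = t^-2 - t^-1 + 1 - t + t^2  [10 crossings, <D> = A^-8 - A^-4 + 1 - A^4 + A^8, w = 0]
insight: 2 classes among 2 diagrams; unequal V(t) rules out equality


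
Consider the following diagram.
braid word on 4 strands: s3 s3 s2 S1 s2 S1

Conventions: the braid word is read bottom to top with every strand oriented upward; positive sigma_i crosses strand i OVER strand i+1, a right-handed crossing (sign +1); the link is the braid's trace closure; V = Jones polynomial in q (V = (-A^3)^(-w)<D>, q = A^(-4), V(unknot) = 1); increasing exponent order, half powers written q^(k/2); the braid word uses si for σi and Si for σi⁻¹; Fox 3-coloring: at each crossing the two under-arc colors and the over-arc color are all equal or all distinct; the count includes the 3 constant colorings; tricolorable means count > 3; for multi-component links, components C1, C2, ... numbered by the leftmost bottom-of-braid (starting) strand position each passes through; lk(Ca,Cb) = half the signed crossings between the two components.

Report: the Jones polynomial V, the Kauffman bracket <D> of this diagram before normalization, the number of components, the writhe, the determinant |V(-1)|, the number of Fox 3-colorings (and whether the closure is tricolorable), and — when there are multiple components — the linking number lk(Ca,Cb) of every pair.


V = -q^(-3/2) + q^(-1/2) - 2q^(1/2) + 2q^(3/2) - 2q^(5/2) + q^(7/2) - q^(9/2)
<D> = -A^-12 + A^-8 - 2A^-4 + 2 - 2A^4 + A^8 - A^12 (w = +2)
2 components over 6 crossings, w = +2
lk(C1,C2): +1
3 Fox colorings among 3^6, |V(-1)| = 10: not tricolorable
why: w = +2 (over 6 crossings) is diagram-only; (-A^3)^(-2) removes it from V
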